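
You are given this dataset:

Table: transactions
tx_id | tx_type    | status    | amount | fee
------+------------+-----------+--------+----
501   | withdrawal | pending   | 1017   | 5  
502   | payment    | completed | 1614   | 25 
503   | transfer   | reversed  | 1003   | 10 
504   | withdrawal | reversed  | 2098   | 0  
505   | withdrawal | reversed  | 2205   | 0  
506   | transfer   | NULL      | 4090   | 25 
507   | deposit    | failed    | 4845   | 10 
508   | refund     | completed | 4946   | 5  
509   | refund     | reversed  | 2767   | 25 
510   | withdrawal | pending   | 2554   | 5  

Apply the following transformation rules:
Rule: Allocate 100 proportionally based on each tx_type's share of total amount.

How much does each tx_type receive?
deposit: 17.85, payment: 5.95, refund: 28.42, transfer: 18.77, withdrawal: 29.01

Step 1: Calculate total amount = 27139
Step 2: Calculate each tx_type's proportion:
  deposit: 4845/27139 = 17.85% → 17.85
  payment: 1614/27139 = 5.95% → 5.95
  refund: 7713/27139 = 28.42% → 28.42
  transfer: 5093/27139 = 18.77% → 18.77
  withdrawal: 7874/27139 = 29.01% → 29.01
Step 3: Verify: sum of allocations ≈ 100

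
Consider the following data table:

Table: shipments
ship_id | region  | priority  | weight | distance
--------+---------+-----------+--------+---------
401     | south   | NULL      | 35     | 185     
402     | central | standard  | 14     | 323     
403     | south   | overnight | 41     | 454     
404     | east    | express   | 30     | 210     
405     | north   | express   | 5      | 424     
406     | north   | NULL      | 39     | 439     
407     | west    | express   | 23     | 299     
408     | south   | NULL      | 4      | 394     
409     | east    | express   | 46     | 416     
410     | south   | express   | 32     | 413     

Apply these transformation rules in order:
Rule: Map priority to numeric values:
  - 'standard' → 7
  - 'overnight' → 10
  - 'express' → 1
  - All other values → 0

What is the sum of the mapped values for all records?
22

Step 1: Apply mapping to each record
Step 2: Count by status:
  'standard': 1 records × 7 = 7
  'overnight': 1 records × 10 = 10
  'express': 5 records × 1 = 5
Step 3: Sum all mapped values = 22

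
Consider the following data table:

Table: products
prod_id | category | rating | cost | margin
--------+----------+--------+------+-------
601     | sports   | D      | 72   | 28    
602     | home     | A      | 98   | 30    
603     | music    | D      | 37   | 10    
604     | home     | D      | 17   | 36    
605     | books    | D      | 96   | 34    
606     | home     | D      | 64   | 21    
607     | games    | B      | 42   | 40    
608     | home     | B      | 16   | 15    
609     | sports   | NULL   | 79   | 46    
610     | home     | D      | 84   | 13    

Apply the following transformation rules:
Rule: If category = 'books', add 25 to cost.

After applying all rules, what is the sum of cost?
630

Step 1: Count records where category = 'books': 1
Step 2: Total bonus added: 1 × 25 = 25
Step 3: Original sum of cost: 605
Step 4: Final sum = 605 + 25 = 630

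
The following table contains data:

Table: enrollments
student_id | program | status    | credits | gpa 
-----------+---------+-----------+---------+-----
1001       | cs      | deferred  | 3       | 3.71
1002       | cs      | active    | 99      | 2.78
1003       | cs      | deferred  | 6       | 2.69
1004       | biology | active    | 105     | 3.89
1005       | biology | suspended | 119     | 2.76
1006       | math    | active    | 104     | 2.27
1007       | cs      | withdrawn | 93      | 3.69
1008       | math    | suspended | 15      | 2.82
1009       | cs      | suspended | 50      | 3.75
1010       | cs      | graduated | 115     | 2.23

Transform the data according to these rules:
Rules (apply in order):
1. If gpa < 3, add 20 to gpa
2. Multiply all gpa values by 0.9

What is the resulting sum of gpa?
135.53

Step 1: Apply Rule 1 - Add 20 to records with gpa < 3
  - 6 records affected: 15.55 + (6 × 20) = 135.55
  - Unaffected records: 15.04
  - Sum after Rule 1: 150.59
Step 2: Apply Rule 2 - Multiply all by 0.9
  - 150.59 × 0.9 = 135.53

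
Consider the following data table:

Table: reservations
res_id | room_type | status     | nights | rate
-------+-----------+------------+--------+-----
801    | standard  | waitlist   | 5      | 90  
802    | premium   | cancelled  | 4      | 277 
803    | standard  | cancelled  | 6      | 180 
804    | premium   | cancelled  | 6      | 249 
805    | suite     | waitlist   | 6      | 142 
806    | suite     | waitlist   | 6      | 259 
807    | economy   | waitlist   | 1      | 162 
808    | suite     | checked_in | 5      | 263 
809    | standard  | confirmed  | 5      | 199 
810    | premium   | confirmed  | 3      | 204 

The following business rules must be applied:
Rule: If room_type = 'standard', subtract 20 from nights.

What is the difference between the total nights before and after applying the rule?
60

Step 1: Original sum of nights = 47
Step 2: 3 records have room_type = 'standard'
Step 3: Each affected record changes by -20
Step 4: Total change = 3 × -20 = -60
Step 5: New sum = 47 + -60 = -13
Step 6: Difference = |-13 - 47| = 60
        (Sum decreased by 60)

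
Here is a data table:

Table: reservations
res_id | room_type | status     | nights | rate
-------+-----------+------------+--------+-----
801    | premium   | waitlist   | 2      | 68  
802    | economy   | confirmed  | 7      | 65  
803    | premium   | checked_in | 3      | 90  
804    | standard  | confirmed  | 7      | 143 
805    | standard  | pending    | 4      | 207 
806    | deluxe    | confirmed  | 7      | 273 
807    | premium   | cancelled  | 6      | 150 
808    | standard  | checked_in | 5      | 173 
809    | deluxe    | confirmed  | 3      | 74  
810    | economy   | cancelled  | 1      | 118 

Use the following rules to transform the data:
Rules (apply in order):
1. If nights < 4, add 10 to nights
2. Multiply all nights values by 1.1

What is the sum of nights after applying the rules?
93.5

Step 1: Apply Rule 1 - Add 10 to records with nights < 4
  - 4 records affected: 9 + (4 × 10) = 49
  - Unaffected records: 36
  - Sum after Rule 1: 85
Step 2: Apply Rule 2 - Multiply all by 1.1
  - 85 × 1.1 = 93.5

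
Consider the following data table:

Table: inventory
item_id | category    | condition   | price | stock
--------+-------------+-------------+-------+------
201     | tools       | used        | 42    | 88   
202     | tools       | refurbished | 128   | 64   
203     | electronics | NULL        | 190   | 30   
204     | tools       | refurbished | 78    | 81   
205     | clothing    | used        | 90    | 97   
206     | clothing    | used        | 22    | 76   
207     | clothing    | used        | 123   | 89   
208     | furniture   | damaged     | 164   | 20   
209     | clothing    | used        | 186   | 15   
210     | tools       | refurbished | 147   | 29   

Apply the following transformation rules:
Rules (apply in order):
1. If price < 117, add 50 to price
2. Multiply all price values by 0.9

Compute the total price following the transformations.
1233.0

Step 1: Apply Rule 1 - Add 50 to records with price < 117
  - 4 records affected: 232 + (4 × 50) = 432
  - Unaffected records: 938
  - Sum after Rule 1: 1370
Step 2: Apply Rule 2 - Multiply all by 0.9
  - 1370 × 0.9 = 1233.0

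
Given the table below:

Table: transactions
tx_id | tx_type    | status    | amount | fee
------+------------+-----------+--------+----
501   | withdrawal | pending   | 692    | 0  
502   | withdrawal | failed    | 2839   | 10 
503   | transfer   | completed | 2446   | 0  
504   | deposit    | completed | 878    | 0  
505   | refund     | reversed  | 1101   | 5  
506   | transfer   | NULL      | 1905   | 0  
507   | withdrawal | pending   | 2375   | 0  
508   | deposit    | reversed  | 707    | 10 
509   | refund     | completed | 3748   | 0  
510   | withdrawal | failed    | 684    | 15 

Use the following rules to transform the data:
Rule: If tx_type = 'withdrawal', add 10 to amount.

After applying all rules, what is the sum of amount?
17415

Step 1: Count records where tx_type = 'withdrawal': 4
Step 2: Total bonus added: 4 × 10 = 40
Step 3: Original sum of amount: 17375
Step 4: Final sum = 17375 + 40 = 17415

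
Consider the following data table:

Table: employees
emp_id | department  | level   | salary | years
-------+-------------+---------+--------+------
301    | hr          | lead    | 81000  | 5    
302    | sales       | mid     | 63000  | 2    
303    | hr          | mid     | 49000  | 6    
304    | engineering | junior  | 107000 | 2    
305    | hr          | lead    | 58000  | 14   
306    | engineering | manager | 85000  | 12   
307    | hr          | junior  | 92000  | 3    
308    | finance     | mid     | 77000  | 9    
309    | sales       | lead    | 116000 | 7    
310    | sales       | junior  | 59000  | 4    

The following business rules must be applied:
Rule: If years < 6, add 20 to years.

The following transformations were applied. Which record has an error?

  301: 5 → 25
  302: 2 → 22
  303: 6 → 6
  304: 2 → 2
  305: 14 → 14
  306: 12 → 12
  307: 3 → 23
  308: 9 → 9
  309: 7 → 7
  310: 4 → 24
Record 304 has an error. The correct transformed value should be 22, not 2.

Step 1: Check each record against the rule
Step 2: Record 304 has years = 2
Step 3: Since 2 < 6, the bonus should have been applied
Step 4: Correct value = 22, but claimed value = 2
Conclusion: Record 304 has the error.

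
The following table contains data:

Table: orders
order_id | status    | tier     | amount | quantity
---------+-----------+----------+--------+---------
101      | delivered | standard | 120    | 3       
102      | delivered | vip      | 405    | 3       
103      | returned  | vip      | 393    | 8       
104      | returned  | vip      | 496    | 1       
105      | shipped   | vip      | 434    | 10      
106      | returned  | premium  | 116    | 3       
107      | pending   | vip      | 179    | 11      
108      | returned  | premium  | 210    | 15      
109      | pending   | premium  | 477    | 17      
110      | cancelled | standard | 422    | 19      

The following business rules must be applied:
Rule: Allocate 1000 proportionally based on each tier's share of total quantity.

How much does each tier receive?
premium: 388.89, standard: 244.44, vip: 366.67

Step 1: Calculate total quantity = 90
Step 2: Calculate each tier's proportion:
  premium: 35/90 = 38.89% → 388.89
  standard: 22/90 = 24.44% → 244.44
  vip: 33/90 = 36.67% → 366.67
Step 3: Verify: sum of allocations ≈ 1000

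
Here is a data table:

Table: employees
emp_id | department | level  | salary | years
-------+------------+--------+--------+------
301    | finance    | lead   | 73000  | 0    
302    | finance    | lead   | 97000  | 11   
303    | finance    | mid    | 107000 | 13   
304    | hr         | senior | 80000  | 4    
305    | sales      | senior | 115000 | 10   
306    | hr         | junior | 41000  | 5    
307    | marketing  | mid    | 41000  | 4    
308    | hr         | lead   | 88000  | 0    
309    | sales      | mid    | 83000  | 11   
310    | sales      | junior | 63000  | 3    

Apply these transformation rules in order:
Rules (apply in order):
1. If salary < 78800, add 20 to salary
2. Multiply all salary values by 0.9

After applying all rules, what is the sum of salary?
709272.0

Step 1: Apply Rule 1 - Add 20 to records with salary < 78800
  - 4 records affected: 218000 + (4 × 20) = 218080
  - Unaffected records: 570000
  - Sum after Rule 1: 788080
Step 2: Apply Rule 2 - Multiply all by 0.9
  - 788080 × 0.9 = 709272.0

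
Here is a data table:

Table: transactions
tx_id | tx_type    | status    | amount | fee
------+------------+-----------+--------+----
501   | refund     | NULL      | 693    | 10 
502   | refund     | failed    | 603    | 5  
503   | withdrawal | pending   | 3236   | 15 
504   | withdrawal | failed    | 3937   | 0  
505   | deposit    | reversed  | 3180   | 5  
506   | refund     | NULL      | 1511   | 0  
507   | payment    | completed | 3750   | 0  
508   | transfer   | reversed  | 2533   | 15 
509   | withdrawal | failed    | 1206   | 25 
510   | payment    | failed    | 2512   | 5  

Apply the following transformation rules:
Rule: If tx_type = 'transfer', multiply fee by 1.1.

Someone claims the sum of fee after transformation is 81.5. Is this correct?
Yes, the result is correct.

Step 1: Calculate the correct sum after transformation
Step 2: Apply multiplier 1.1 to records where tx_type = 'transfer'
Step 3: Correct result = 81.5
Step 4: Claimed result = 81.5
Step 5: 81.5 = 81.5 ✓
Conclusion: The claimed result is correct.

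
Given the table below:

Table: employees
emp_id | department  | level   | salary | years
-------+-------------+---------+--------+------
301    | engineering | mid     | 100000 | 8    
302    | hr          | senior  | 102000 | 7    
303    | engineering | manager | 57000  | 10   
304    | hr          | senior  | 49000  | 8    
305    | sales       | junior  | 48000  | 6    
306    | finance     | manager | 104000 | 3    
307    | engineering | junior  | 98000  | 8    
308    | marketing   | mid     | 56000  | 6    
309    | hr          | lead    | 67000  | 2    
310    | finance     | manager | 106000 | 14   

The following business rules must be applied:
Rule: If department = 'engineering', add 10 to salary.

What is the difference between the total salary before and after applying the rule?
30

Step 1: Original sum of salary = 787000
Step 2: 3 records have department = 'engineering'
Step 3: Each affected record changes by 10
Step 4: Total change = 3 × 10 = 30
Step 5: New sum = 787000 + 30 = 787030
Step 6: Difference = |787030 - 787000| = 30
        (Sum increased by 30)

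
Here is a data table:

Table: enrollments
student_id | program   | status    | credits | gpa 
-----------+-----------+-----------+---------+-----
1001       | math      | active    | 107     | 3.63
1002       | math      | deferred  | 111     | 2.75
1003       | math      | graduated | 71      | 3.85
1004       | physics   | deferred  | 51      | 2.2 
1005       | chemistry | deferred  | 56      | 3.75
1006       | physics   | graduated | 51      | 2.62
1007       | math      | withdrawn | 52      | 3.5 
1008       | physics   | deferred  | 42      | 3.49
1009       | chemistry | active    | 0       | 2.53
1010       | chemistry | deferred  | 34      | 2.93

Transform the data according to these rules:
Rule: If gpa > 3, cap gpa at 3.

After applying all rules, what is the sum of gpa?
28.03

Step 1: 5 records have gpa > 3
Step 2: These records originally summed to 18.22
Step 3: After capping: 5 × 3 = 15
Step 4: Unaffected records sum: 13.03
Step 5: Final sum = 15 + 13.03 = 28.03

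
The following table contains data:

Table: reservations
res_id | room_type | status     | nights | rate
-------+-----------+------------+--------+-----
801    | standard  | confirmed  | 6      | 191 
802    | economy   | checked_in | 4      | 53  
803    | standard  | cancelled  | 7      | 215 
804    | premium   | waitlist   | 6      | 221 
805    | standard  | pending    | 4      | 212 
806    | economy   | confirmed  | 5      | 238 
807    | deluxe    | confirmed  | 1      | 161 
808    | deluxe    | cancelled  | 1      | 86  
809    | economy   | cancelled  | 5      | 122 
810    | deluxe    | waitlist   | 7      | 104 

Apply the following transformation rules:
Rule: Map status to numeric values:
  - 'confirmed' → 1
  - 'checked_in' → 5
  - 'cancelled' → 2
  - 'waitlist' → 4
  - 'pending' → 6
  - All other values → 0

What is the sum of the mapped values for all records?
28

Step 1: Apply mapping to each record
Step 2: Count by status:
  'confirmed': 3 records × 1 = 3
  'checked_in': 1 records × 5 = 5
  'cancelled': 3 records × 2 = 6
  'waitlist': 2 records × 4 = 8
  'pending': 1 records × 6 = 6
Step 3: Sum all mapped values = 28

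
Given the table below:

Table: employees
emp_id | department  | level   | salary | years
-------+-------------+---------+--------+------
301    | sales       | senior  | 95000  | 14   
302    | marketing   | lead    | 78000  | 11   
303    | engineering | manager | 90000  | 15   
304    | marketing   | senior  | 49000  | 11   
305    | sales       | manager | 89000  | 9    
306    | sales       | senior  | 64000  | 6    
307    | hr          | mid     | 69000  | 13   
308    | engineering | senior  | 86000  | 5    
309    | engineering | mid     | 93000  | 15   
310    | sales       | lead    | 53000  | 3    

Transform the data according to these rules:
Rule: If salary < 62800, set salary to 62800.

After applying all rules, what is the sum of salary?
789600

Step 1: 2 records have salary < 62800
Step 2: These records originally summed to 102000
Step 3: After setting to minimum: 2 × 62800 = 125600
Step 4: Unaffected records sum: 664000
Step 5: Final sum = 125600 + 664000 = 789600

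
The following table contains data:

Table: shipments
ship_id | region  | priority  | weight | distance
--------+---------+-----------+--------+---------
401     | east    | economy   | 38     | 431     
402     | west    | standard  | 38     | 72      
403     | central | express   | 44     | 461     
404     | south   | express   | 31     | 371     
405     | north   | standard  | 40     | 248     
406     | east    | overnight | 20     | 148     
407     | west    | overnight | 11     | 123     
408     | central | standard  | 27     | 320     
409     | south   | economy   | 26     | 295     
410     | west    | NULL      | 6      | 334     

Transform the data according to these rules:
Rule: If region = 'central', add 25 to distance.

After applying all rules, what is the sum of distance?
2853

Step 1: Count records where region = 'central': 2
Step 2: Total bonus added: 2 × 25 = 50
Step 3: Original sum of distance: 2803
Step 4: Final sum = 2803 + 50 = 2853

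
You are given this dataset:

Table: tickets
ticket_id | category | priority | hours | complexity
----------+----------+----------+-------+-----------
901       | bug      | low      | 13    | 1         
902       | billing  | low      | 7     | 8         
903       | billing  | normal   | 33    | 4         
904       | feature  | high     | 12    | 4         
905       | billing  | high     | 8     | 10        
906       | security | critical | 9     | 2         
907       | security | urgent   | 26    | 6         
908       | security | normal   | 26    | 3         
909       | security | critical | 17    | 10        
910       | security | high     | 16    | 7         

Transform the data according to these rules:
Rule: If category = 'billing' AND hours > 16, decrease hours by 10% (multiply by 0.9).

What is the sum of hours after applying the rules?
163.7

Step 1: Find records where category = 'billing' AND hours > 16
Step 2: 1 records match, summing to 33
Step 3: After multiplier: 33 × 0.9 = 29.7
Step 4: Unaffected records sum: 134
Step 5: Final sum = 29.7 + 134 = 163.7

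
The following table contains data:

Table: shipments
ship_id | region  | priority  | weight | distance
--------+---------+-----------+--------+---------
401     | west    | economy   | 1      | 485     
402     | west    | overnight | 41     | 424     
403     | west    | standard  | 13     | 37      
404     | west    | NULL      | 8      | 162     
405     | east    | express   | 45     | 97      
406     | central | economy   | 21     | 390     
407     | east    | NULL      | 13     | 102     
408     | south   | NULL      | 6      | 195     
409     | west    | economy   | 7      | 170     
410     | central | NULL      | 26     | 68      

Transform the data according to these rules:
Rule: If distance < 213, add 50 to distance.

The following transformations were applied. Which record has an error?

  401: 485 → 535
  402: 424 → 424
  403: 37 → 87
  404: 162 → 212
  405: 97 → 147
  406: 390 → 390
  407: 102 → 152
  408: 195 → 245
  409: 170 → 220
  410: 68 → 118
Record 401 has an error. The correct transformed value should be 485, not 535.

Step 1: Check each record against the rule
Step 2: Record 401 has distance = 485
Step 3: Since 485 >= 213, the bonus should not have been applied
Step 4: Correct value = 485, but claimed value = 535
Conclusion: Record 401 has the error.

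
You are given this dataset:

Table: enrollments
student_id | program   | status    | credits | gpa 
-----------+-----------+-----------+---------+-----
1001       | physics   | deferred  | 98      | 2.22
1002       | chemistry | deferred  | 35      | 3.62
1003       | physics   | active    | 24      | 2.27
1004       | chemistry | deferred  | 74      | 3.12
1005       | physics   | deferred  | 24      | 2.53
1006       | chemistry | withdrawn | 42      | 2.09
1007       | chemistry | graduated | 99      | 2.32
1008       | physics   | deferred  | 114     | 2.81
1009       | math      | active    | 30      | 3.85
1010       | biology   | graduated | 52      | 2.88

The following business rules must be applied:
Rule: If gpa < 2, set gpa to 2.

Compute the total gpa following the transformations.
27.71

Step 1: 0 records have gpa < 2
Step 2: These records originally summed to 0
Step 3: After setting to minimum: 0 × 2 = 0
Step 4: Unaffected records sum: 27.71
Step 5: Final sum = 0 + 27.71 = 27.71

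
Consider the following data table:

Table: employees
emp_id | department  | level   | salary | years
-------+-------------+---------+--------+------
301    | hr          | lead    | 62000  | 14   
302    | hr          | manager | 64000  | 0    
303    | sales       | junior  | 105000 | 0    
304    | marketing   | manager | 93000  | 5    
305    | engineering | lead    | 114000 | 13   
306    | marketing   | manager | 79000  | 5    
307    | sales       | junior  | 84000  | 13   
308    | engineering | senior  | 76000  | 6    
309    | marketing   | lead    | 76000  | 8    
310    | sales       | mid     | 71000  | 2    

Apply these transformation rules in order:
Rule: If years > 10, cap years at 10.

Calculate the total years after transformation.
56

Step 1: 3 records have years > 10
Step 2: These records originally summed to 40
Step 3: After capping: 3 × 10 = 30
Step 4: Unaffected records sum: 26
Step 5: Final sum = 30 + 26 = 56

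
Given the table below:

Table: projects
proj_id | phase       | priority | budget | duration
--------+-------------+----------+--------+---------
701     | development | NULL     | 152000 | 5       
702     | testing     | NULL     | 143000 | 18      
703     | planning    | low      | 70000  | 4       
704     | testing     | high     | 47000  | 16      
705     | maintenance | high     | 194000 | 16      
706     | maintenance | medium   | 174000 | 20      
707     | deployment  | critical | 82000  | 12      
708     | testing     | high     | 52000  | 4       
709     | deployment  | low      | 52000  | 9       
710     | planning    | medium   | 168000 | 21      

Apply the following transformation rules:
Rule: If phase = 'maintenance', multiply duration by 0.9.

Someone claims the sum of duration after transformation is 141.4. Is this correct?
No, the correct result is 121.4.

Step 1: Calculate the correct sum after transformation
Step 2: Apply multiplier 0.9 to records where phase = 'maintenance'
Step 3: Correct result = 121.4
Step 4: Claimed result = 141.4
Step 5: 121.4 ≠ 141.4
Conclusion: The claimed result is incorrect. The correct answer is 121.4.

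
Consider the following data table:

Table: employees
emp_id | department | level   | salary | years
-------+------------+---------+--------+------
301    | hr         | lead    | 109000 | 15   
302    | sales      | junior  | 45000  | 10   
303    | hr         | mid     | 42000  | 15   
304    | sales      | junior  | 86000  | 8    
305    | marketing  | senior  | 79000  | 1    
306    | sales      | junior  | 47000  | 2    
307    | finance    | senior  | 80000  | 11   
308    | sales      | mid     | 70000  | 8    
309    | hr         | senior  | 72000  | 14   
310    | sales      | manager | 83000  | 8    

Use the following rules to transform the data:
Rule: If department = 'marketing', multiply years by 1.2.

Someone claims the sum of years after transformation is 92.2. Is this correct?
Yes, the result is correct.

Step 1: Calculate the correct sum after transformation
Step 2: Apply multiplier 1.2 to records where department = 'marketing'
Step 3: Correct result = 92.2
Step 4: Claimed result = 92.2
Step 5: 92.2 = 92.2 ✓
Conclusion: The claimed result is correct.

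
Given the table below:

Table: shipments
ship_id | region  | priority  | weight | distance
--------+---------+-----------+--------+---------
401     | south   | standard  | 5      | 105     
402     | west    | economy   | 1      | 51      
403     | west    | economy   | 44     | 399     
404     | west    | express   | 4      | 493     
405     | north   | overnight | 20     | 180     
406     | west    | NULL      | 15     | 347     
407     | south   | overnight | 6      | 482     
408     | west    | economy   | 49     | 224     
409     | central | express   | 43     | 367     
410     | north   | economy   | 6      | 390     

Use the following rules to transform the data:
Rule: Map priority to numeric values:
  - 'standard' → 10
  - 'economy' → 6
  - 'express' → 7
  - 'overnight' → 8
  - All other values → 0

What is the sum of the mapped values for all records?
64

Step 1: Apply mapping to each record
Step 2: Count by status:
  'standard': 1 records × 10 = 10
  'economy': 4 records × 6 = 24
  'express': 2 records × 7 = 14
  'overnight': 2 records × 8 = 16
Step 3: Sum all mapped values = 64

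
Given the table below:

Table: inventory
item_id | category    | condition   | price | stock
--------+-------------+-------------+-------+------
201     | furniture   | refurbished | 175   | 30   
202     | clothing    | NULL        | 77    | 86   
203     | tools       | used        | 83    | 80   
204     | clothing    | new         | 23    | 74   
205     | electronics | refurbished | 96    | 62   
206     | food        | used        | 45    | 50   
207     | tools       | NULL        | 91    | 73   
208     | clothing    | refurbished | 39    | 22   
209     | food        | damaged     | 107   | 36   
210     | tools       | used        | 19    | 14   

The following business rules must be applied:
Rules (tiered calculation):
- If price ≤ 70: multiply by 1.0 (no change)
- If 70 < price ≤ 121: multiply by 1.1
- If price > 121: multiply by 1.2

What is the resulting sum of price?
835.4

Step 1: Tier 1 (price ≤ 70): 4 records, sum = 126 × 1.0 = 126.0
Step 2: Tier 2 (70 < price ≤ 121): 5 records, sum = 454 × 1.1 = 499.4
Step 3: Tier 3 (price > 121): 1 records, sum = 175 × 1.2 = 210.0
Step 4: Final sum = 126.0 + 499.4 + 210.0 = 835.4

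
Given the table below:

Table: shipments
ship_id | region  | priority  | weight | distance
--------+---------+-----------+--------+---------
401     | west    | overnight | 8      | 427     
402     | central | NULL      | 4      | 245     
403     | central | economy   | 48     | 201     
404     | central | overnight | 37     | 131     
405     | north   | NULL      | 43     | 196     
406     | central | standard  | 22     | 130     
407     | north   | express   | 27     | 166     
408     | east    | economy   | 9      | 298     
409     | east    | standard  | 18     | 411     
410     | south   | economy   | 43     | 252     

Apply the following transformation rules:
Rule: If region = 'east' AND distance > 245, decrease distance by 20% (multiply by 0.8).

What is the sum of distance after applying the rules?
2315.2

Step 1: Find records where region = 'east' AND distance > 245
Step 2: 2 records match, summing to 709
Step 3: After multiplier: 709 × 0.8 = 567.2
Step 4: Unaffected records sum: 1748
Step 5: Final sum = 567.2 + 1748 = 2315.2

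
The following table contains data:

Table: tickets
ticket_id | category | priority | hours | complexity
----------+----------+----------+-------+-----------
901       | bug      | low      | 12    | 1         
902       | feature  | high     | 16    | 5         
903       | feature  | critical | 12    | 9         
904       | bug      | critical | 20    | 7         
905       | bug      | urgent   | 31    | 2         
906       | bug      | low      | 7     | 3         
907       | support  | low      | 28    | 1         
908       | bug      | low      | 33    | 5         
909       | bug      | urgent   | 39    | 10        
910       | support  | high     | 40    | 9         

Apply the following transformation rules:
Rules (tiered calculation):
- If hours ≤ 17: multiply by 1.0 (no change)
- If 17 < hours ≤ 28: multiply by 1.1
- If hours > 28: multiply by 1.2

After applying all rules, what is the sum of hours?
271.4

Step 1: Tier 1 (hours ≤ 17): 4 records, sum = 47 × 1.0 = 47.0
Step 2: Tier 2 (17 < hours ≤ 28): 2 records, sum = 48 × 1.1 = 52.8
Step 3: Tier 3 (hours > 28): 4 records, sum = 143 × 1.2 = 171.6
Step 4: Final sum = 47.0 + 52.8 + 171.6 = 271.4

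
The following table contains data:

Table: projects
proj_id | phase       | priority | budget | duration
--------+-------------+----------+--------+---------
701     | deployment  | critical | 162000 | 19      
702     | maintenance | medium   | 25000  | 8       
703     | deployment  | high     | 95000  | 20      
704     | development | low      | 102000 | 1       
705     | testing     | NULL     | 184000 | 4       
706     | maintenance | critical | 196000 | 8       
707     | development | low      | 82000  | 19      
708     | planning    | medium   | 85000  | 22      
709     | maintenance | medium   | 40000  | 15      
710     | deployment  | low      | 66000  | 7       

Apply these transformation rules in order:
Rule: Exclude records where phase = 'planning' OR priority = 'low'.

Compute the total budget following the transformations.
702000

Step 1: Find records where phase = 'planning' OR priority = 'low'
Step 2: 4 records match, summing to 335000
Step 3: Original sum: 1037000
Step 4: Remaining sum = 1037000 - 335000 = 702000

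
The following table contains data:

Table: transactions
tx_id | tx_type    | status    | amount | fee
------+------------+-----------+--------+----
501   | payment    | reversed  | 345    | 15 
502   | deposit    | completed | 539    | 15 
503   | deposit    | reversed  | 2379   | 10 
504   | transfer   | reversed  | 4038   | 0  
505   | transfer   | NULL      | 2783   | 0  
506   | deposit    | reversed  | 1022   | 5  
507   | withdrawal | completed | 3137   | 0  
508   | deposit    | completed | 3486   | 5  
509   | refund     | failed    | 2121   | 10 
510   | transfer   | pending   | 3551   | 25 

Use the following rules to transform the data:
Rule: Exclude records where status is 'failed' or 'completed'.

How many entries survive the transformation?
6

Step 1: Count records to exclude
  - 1 (failed) + 3 (completed) = 4 records
Step 2: Total records: 10
Step 3: Remaining = 10 - 4 = 6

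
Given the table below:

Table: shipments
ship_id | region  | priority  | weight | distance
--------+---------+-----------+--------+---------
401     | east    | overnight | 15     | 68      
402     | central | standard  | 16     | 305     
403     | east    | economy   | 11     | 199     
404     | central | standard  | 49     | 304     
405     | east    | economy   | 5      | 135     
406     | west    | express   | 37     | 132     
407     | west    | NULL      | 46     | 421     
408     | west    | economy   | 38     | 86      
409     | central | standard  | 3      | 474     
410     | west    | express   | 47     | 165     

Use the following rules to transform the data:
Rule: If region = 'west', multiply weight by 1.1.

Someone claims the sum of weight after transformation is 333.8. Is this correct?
No, the correct result is 283.8.

Step 1: Calculate the correct sum after transformation
Step 2: Apply multiplier 1.1 to records where region = 'west'
Step 3: Correct result = 283.8
Step 4: Claimed result = 333.8
Step 5: 283.8 ≠ 333.8
Conclusion: The claimed result is incorrect. The correct answer is 283.8.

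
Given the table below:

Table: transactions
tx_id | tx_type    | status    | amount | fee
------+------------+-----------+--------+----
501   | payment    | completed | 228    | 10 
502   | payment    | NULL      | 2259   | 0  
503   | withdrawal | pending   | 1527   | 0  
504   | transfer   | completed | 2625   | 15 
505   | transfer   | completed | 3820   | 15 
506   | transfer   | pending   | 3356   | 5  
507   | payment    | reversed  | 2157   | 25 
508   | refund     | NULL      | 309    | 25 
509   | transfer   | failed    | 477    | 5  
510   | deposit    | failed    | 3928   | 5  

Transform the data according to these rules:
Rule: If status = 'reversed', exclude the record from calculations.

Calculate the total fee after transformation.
80

Step 1: Identify records where status = 'reversed'
Step 2: The excluded records sum to 25
Step 3: Original total fee = 105
Step 4: Remaining total = 105 - 25 = 80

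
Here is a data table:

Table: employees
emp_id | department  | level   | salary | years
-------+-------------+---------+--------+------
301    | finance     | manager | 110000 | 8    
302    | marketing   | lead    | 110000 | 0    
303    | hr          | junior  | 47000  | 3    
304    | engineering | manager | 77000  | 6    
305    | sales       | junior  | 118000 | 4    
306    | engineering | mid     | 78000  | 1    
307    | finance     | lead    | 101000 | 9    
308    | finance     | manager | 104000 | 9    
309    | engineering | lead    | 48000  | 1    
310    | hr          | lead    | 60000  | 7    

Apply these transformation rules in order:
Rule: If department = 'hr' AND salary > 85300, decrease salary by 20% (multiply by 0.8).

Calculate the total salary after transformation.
853000

Step 1: Find records where department = 'hr' AND salary > 85300
Step 2: 0 records match, summing to 0
Step 3: After multiplier: 0 × 0.8 = 0.0
Step 4: Unaffected records sum: 853000
Step 5: Final sum = 0.0 + 853000 = 853000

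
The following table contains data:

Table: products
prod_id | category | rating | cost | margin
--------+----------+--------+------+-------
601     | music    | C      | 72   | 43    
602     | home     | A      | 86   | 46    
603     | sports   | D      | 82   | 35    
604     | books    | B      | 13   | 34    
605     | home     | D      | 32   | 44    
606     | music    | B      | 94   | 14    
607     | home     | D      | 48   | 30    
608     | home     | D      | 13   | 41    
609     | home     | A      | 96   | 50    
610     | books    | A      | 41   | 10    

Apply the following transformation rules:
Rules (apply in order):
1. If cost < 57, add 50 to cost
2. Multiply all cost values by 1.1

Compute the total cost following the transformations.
909.7

Step 1: Apply Rule 1 - Add 50 to records with cost < 57
  - 5 records affected: 147 + (5 × 50) = 397
  - Unaffected records: 430
  - Sum after Rule 1: 827
Step 2: Apply Rule 2 - Multiply all by 1.1
  - 827 × 1.1 = 909.7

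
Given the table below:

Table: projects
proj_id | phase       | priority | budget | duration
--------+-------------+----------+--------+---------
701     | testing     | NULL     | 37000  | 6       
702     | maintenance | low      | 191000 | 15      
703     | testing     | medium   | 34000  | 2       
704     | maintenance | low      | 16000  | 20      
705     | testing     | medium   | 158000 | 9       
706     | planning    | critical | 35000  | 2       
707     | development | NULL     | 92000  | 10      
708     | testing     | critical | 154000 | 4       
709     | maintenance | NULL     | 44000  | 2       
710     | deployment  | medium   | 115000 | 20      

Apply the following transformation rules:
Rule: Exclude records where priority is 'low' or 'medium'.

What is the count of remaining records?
5

Step 1: Count records to exclude
  - 2 (low) + 3 (medium) = 5 records
Step 2: Total records: 10
Step 3: Remaining = 10 - 5 = 5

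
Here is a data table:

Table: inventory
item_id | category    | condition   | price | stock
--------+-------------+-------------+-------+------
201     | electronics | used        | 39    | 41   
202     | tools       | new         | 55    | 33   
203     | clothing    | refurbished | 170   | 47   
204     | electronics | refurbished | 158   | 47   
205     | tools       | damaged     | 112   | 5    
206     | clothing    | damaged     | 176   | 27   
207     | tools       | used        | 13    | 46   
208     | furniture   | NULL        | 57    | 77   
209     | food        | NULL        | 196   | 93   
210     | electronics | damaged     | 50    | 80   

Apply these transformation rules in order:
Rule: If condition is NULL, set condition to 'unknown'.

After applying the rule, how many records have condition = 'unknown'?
2

Step 1: Count records where condition IS NULL
Step 2: Found 2 records with NULL condition
Step 3: These records will have condition set to 'unknown'
Step 4: Records already having condition = 'unknown': 0
Step 5: Answer: 2 + 0 = 2 records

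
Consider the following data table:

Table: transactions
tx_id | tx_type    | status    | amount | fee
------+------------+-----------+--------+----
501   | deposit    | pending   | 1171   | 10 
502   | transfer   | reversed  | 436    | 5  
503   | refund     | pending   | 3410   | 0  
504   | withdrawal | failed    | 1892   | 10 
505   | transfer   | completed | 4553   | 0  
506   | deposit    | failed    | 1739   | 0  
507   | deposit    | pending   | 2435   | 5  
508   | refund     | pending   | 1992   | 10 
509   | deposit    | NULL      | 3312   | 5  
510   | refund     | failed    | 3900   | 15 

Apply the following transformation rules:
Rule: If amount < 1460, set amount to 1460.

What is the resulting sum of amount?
26153

Step 1: 2 records have amount < 1460
Step 2: These records originally summed to 1607
Step 3: After setting to minimum: 2 × 1460 = 2920
Step 4: Unaffected records sum: 23233
Step 5: Final sum = 2920 + 23233 = 26153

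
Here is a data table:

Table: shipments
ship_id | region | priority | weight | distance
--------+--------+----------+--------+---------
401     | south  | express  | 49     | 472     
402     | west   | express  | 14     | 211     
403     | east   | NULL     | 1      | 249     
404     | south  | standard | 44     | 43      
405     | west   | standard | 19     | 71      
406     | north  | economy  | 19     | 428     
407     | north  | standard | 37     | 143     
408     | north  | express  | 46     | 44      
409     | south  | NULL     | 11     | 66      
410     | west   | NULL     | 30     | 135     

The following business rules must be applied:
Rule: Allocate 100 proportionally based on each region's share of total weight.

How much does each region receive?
east: 0.37, north: 37.78, south: 38.52, west: 23.33

Step 1: Calculate total weight = 270
Step 2: Calculate each region's proportion:
  east: 1/270 = 0.37% → 0.37
  north: 102/270 = 37.78% → 37.78
  south: 104/270 = 38.52% → 38.52
  west: 63/270 = 23.33% → 23.33
Step 3: Verify: sum of allocations ≈ 100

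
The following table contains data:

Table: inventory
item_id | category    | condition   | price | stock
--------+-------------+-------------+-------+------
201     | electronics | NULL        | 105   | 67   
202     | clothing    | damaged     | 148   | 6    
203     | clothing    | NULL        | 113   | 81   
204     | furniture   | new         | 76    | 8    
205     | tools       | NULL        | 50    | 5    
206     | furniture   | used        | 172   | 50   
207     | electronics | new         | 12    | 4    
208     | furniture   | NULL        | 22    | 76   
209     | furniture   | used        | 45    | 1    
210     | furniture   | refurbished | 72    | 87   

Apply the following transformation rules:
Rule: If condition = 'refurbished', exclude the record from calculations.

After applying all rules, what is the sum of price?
743

Step 1: Identify records where condition = 'refurbished'
Step 2: The excluded records sum to 72
Step 3: Original total price = 815
Step 4: Remaining total = 815 - 72 = 743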